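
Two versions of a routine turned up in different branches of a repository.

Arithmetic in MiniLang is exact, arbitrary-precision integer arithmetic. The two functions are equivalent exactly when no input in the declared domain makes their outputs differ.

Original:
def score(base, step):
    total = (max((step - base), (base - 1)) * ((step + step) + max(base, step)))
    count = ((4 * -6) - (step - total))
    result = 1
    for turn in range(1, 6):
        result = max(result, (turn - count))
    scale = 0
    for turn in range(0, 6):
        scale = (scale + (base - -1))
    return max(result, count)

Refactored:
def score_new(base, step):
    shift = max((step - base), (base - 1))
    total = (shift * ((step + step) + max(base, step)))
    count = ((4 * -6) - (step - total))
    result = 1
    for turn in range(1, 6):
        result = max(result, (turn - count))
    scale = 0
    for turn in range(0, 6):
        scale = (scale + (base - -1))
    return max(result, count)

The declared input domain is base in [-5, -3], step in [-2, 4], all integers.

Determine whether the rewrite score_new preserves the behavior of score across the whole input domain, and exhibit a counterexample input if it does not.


This is a faithful refactor — statement counts differ, and local variable names differ, but the computed results match everywhere.
One worked example (base=-4, step=1) — score: total becomes 15; next count becomes -10; next result becomes 1; next at turn=1:; next result becomes 11; next at turn=2:; next result becomes 12; next at turn=3:; next result becomes 13; next at turn=4:; next result becomes 14; next at turn=5:; next result becomes 15; next scale becomes 0; next at turn=0:; next scale becomes -3; next at turn=1:; next scale becomes -6; next at turn=2:; next scale becomes -9; next at turn=3:; next scale becomes -12; next at turn=4:; next scale becomes -15; next at turn=5:; next scale becomes -18; next final value 15; score_new: shift becomes 5; next total becomes 15; next count becomes -10; next result becomes 1; next at turn=1:; next result becomes 11; next at turn=2:; next result becomes 12; next at turn=3:; next result becomes 13; next at turn=4:; next result becomes 14; next at turn=5:; next result becomes 15; next scale becomes 0; next at turn=0:; next scale becomes -3; next at turn=1:; next scale becomes -6; next at turn=2:; next scale becomes -9; next at turn=3:; next scale becomes -12; next at turn=4:; next scale becomes -15; next at turn=5:; next scale becomes -18; next final value 15; agreement on 15.
Every one of the 21 inputs gives matching results.
verdict: equivalent


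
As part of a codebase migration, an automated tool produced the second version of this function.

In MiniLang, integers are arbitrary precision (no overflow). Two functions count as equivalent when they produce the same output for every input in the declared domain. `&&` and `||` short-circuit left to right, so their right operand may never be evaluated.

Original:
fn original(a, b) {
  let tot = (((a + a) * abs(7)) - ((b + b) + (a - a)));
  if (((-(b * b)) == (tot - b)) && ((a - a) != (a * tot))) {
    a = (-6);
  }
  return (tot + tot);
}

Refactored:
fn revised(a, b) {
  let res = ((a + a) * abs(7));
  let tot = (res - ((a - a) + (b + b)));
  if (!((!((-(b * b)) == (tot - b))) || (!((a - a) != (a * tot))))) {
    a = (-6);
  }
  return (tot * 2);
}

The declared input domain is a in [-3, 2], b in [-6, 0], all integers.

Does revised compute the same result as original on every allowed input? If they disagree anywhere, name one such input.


Although local variable names differ; boolean connective usage differs; statement counts differ; arithmetic usage differs; constant usage differs, 42/42 inputs agree.
verdict: equivalent


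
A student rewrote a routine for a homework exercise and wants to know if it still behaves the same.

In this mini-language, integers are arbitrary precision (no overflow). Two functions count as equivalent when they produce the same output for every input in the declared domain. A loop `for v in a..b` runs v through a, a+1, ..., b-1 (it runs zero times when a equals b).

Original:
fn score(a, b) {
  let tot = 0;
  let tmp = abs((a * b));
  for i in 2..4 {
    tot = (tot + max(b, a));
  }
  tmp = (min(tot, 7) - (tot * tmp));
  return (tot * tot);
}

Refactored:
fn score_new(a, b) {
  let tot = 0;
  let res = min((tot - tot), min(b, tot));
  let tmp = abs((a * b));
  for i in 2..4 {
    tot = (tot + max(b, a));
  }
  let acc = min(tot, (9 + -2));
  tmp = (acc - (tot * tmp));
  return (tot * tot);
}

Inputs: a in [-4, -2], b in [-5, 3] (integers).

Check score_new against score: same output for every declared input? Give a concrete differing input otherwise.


There is a behavioral-looking edit here, yet the outcome never shifts on this domain.
As a probe, take a=-3, b=-4: score runs tot = 0; tmp = 12; [i=2]; tot = -3; [i=3]; tot = -6; tmp = 66; return 36; score_new runs tot = 0; res = -4; tmp = 12; [i=2]; tot = -3; [i=3]; tot = -6; acc = -6; tmp = 66; return 36; both end at 36.
Checked all 27 inputs in the declared domain: the outputs agree on every one.
verdict: equivalent


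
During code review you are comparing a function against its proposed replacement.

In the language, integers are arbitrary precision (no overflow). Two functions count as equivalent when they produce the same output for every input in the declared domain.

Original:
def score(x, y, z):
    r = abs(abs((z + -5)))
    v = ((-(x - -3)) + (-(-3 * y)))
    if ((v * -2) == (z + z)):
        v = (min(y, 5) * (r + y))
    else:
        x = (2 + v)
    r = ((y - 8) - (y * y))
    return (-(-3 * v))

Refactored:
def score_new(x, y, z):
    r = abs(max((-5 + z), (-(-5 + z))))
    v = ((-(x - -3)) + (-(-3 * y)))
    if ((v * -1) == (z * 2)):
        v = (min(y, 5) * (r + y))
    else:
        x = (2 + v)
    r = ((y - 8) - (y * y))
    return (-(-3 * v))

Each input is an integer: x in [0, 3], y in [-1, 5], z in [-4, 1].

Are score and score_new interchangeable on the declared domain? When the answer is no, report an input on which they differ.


Not equivalent: x=0, y=2, z=-3 separates them (60 vs 9).
score: r := 8 | v := 3 | ((v * -2) == (z + z)): true | v := 20 | r := -10 | result 60
score_new: r := 8 | v := 3 | ((v * -1) == (z * 2)): false | x := 5 | r := -10 | result 9
verdict: not equivalent; witness: x=0, y=2, z=-3


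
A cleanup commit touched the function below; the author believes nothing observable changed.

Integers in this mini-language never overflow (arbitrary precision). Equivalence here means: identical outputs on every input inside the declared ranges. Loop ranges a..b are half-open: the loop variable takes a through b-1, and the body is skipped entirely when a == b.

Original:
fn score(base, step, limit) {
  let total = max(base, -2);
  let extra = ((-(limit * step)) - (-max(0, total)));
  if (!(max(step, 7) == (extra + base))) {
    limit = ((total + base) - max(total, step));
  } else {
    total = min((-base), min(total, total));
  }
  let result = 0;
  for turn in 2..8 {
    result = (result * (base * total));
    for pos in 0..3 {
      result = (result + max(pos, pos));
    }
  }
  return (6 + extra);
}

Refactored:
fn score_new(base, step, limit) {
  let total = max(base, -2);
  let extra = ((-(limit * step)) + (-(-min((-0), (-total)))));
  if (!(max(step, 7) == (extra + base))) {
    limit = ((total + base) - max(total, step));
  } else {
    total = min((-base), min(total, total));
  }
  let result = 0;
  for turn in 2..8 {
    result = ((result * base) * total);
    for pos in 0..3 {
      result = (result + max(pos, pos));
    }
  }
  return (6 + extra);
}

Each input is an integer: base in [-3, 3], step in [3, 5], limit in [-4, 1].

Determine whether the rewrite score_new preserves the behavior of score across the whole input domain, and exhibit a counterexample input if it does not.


Input base=1, step=3, limit=-4: 19 from score versus 17 from score_new.
verdict: not equivalent; witness: base=1, step=3, limit=-4


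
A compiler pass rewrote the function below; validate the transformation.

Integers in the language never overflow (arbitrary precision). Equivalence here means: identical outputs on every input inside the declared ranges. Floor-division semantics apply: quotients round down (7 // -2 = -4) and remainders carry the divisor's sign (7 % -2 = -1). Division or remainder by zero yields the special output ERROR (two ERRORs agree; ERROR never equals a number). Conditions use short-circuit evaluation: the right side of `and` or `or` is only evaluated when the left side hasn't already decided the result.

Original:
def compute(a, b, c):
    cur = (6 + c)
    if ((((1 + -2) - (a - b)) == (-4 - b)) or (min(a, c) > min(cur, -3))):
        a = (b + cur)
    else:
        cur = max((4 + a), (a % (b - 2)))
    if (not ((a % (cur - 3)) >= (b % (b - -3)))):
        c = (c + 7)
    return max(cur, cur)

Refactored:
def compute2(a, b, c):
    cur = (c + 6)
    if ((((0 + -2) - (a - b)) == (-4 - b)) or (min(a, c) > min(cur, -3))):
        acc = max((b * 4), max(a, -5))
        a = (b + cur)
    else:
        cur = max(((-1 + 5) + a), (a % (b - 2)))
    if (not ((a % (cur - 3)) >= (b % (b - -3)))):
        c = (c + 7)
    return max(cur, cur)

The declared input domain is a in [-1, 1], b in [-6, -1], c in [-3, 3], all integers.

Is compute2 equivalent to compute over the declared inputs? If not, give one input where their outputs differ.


a=0, b=-1, c=-3 yields 4 from compute but ERROR from compute2.
verdict: not equivalent; witness: a=0, b=-1, c=-3


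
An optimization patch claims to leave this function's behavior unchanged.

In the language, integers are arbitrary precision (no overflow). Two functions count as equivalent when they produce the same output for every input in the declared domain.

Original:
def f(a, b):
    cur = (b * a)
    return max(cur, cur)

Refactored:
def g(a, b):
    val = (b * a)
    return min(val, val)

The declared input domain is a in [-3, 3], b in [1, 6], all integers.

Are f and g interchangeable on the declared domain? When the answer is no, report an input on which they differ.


There is a behavioral-looking edit here, yet the outcome never shifts on this domain.
As a probe, take a=3, b=3: f runs cur = 9; return 9; g runs val = 9; return 9; both end at 9.
An exhaustive pass over the 42 declared inputs shows identical outputs.
verdict: equivalent


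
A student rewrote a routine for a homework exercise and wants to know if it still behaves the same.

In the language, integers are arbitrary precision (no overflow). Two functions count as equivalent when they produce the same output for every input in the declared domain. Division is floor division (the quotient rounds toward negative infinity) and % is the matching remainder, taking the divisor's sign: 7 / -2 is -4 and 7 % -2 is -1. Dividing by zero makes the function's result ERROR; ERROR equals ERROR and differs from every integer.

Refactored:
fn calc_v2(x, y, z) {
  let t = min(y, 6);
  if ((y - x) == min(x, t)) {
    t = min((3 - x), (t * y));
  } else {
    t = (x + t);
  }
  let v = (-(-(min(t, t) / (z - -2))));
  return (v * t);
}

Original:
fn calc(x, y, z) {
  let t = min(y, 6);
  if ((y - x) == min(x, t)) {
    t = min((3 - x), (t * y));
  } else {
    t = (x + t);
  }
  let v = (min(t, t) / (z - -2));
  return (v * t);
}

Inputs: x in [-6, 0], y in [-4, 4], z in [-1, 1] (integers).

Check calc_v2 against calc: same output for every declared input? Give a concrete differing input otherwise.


This is a faithful refactor — same computation, different form, but the computed results match everywhere.
Tracing x=-6, y=-2, z=1: calc: t = -2; ((y - x) == min(x, t)) -> false; t = -8; v = -3; return 24 | calc_v2: t = -2; ((y - x) == min(x, t)) -> false; t = -8; v = -3; return 24 — matching result 24.
Every one of the 189 inputs gives matching results.
verdict: equivalent


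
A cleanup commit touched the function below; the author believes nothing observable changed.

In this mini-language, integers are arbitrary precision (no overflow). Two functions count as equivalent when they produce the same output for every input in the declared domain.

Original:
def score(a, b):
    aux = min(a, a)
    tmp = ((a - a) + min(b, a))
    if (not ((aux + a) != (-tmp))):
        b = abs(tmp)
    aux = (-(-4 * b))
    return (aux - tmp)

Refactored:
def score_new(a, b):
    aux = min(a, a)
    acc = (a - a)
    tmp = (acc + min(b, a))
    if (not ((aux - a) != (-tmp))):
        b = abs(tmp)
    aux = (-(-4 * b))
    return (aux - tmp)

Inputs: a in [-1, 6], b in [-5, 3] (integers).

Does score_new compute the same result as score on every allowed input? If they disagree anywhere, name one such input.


Not equivalent: a=1, b=-2 separates them (10 vs -6).
score: aux := 1 | tmp := -2 | (not ((aux + a) != (-tmp))): true | b := 2 | aux := 8 | result 10
score_new: aux := 1 | acc := 0 | tmp := -2 | (not ((aux - a) != (-tmp))): false | aux := -8 | result -6
verdict: not equivalent; witness: a=1, b=-2


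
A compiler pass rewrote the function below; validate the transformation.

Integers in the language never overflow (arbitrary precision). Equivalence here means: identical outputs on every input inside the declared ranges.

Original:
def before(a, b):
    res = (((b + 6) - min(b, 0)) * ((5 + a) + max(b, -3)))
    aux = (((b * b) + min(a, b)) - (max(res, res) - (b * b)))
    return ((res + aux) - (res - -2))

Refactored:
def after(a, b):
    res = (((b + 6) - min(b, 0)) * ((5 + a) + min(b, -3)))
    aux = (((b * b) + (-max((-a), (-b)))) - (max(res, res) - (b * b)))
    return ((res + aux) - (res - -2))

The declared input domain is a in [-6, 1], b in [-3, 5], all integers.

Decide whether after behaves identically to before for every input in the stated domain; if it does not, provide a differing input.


The rewrite breaks on a=-6, b=-2, where the results are 18 and 24.
before: res=-18, then aux=20, then returns 18
after: res=-24, then aux=26, then returns 24
verdict: not equivalent; witness: a=-6, b=-2


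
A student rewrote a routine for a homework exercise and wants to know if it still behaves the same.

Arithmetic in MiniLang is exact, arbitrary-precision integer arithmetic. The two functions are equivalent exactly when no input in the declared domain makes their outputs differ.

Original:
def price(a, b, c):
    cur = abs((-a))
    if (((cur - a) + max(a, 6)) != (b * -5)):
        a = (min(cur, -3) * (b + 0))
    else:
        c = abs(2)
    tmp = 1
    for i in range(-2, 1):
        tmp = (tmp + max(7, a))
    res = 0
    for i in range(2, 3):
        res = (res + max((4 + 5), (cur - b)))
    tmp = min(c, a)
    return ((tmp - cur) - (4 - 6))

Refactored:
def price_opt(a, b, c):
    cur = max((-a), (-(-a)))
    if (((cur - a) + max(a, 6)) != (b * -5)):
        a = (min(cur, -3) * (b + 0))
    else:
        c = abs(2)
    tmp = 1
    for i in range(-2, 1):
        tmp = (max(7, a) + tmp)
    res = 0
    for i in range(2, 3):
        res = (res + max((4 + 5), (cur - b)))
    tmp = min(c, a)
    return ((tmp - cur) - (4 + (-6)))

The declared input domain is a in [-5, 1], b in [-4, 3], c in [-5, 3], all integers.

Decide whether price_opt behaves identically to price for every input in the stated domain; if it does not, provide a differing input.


Reading the diff, among the changes: arithmetic usage differs, and min/max/abs usage differs.
Spot check at a=-4, b=-2, c=-3 — price: cur := 4 | (((cur - a) + max(a, 6)) != (b * -5)): true | a := 6 | tmp := 1 | iter i=-2: | tmp := 8 | iter i=-1: | tmp := 15 | iter i=0: | tmp := 22 | res := 0 | iter i=2: | res := 9 | tmp := -3 | result -5. price_opt: cur := 4 | (((cur - a) + max(a, 6)) != (b * -5)): true | a := 6 | tmp := 1 | iter i=-2: | tmp := 8 | iter i=-1: | tmp := 15 | iter i=0: | tmp := 22 | res := 0 | iter i=2: | res := 9 | tmp := -3 | result -5. Both give -5.
Every one of the 504 inputs gives matching results.
verdict: equivalent


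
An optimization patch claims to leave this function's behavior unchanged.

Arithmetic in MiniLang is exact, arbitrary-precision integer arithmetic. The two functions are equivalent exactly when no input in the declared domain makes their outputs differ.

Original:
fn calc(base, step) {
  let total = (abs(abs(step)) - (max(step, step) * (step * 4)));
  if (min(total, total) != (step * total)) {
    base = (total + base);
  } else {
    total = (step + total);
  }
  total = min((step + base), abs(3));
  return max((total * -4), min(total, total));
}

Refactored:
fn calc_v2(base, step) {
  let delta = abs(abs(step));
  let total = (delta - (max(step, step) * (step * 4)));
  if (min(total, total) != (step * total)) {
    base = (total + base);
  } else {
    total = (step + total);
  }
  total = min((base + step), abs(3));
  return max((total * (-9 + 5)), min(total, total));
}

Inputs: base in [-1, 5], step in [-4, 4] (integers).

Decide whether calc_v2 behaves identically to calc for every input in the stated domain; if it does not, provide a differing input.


Reading the diff, among the changes: constant usage differs, and local variable names differ, and arithmetic usage differs, and statement counts differ.
One worked example (base=-1, step=-3) — calc: total becomes -33; next (min(total, total) != (step * total)) evaluates to true; next base becomes -34; next total becomes -37; next final value 148; calc_v2: delta becomes 3; next total becomes -33; next (min(total, total) != (step * total)) evaluates to true; next base becomes -34; next total becomes -37; next final value 148; agreement on 148.
Across all 63 domain points the two functions coincide.
verdict: equivalent


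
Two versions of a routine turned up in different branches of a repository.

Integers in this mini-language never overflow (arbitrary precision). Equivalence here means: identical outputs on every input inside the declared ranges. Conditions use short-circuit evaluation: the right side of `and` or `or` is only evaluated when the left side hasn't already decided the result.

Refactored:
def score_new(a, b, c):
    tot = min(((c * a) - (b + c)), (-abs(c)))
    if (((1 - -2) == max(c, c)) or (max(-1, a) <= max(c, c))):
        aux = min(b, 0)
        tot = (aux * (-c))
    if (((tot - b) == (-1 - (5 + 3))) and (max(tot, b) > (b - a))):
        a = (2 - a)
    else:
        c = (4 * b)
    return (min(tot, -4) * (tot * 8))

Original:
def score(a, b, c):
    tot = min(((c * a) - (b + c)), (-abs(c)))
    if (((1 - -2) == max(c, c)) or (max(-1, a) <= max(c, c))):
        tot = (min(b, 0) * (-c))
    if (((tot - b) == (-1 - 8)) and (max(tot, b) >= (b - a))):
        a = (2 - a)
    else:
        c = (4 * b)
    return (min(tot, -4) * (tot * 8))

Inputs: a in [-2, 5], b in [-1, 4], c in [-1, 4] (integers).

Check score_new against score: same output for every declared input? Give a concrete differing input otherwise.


Equivalent. The one real change (`(max(tot, b) >= (b - a))` became `(max(tot, b) > (b - a))`) has no effect anywhere in the declared ranges.
Sweeping the whole domain (288 inputs) finds no disagreement.
Spot check at a=5, b=1, c=4 — score: tot := -4 | (((1 - -2) == max(c, c)) or (max(-1, a) <= max(c, c))): false | (((tot - b) == (-1 - 8)) and (max(tot, b) >= (b - a))): false | c := 4 | result 128. score_new: tot := -4 | (((1 - -2) == max(c, c)) or (max(-1, a) <= max(c, c))): false | (((tot - b) == (-1 - (5 + 3))) and (max(tot, b) > (b - a))): false | c := 4 | result 128. Both give 128.
verdict: equivalent


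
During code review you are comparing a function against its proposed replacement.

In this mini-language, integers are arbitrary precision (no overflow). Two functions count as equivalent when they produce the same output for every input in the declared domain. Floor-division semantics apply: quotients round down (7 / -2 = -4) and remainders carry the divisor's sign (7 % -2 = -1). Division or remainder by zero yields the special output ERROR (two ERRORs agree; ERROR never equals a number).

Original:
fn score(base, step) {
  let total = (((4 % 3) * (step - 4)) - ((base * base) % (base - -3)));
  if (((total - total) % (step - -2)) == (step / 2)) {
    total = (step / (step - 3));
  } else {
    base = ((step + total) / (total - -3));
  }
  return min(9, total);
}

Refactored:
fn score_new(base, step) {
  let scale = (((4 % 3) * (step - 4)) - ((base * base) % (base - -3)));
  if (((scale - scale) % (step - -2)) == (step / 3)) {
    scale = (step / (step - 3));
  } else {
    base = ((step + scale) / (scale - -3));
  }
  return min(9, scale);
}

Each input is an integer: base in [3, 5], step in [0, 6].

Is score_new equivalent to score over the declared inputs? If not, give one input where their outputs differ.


Input base=3, step=2: -5 from score versus -2 from score_new.
verdict: not equivalent; witness: base=3, step=2


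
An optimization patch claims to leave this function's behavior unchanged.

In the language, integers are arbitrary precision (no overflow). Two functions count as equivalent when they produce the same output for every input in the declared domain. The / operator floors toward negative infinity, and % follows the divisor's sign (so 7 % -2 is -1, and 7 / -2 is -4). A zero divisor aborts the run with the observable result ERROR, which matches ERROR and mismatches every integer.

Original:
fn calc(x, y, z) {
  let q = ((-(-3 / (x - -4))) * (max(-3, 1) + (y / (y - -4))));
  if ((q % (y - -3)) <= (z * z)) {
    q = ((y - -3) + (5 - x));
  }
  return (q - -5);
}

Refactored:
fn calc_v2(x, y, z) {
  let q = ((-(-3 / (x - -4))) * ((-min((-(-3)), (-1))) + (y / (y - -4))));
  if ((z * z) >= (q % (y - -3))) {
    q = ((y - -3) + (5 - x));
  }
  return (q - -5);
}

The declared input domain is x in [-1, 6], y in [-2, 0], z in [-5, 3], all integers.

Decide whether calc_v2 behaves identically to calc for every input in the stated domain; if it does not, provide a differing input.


This is a faithful refactor — comparison usage differs, and min/max/abs usage differs, but the computed results match everywhere.
Tracing x=6, y=-1, z=0: calc: q becomes 0; next ((q % (y - -3)) <= (z * z)) evaluates to true; next q becomes 1; next final value 6 | calc_v2: q becomes 0; next ((z * z) >= (q % (y - -3))) evaluates to true; next q becomes 1; next final value 6 — matching result 6.
Across all 216 domain points the two functions coincide.
verdict: equivalent


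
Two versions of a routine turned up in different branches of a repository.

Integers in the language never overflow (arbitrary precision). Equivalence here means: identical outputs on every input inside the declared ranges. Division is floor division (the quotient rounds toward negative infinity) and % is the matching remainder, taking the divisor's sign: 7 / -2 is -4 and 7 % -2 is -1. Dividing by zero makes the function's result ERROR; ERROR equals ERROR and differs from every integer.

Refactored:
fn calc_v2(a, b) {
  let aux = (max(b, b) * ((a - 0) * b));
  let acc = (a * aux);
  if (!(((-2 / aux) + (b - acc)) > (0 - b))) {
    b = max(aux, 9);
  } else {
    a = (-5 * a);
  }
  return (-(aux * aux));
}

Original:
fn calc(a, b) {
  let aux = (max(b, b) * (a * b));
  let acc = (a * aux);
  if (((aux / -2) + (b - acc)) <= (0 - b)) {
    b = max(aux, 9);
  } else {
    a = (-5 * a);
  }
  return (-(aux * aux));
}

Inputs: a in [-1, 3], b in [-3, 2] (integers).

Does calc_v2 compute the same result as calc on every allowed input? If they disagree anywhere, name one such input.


Try a=-1, b=0.
calc: aux=0, then acc=0, then (((aux / -2) + (b - acc)) <= (0 - b)) is true, then b=9, then returns 0
calc_v2: aux=0, then acc=0, then a zero divisor aborts: ERROR
0 != ERROR, so the rewrite changes behavior.
verdict: not equivalent; witness: a=-1, b=0


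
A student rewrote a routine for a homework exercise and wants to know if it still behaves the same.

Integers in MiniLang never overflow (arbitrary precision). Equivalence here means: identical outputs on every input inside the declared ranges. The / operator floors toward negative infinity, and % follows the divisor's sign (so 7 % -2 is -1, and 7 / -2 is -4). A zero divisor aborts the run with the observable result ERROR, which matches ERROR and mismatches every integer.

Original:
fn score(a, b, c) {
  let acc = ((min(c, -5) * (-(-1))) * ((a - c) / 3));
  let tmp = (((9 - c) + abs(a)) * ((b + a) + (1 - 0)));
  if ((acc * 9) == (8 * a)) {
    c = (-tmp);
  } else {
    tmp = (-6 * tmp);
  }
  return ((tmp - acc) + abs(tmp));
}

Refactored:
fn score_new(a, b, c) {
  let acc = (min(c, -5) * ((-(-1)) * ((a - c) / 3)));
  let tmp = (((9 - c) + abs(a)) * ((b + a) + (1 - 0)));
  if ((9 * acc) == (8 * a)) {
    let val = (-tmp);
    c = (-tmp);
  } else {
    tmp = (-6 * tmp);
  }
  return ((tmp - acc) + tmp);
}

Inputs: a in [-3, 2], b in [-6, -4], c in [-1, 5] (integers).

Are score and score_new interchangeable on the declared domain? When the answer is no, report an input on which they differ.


These are not equivalent — on a=0, b=-6, c=-1 the outputs split (0 vs -100).
score: acc becomes 0; next tmp becomes -50; next ((acc * 9) == (8 * a)) evaluates to true; next c becomes 50; next final value 0
score_new: acc becomes 0; next tmp becomes -50; next ((9 * acc) == (8 * a)) evaluates to true; next val becomes 50; next c becomes 50; next final value -100
verdict: not equivalent; witness: a=0, b=-6, c=-1


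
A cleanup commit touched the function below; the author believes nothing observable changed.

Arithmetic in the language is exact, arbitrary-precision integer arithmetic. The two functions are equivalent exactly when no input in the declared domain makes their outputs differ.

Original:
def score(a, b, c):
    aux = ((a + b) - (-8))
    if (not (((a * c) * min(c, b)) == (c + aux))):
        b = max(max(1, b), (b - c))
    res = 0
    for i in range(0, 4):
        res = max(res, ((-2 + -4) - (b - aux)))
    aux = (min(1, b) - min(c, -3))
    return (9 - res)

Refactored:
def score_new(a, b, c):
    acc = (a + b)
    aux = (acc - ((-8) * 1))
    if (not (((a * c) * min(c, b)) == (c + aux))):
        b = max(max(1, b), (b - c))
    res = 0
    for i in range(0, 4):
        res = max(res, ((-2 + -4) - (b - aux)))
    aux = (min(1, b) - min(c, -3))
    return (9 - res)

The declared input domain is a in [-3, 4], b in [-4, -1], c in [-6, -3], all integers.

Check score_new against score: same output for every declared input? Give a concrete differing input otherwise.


Although local variable names differ, and arithmetic usage differs, and statement counts differ, and constant usage differs, 128/128 inputs agree.
verdict: equivalent


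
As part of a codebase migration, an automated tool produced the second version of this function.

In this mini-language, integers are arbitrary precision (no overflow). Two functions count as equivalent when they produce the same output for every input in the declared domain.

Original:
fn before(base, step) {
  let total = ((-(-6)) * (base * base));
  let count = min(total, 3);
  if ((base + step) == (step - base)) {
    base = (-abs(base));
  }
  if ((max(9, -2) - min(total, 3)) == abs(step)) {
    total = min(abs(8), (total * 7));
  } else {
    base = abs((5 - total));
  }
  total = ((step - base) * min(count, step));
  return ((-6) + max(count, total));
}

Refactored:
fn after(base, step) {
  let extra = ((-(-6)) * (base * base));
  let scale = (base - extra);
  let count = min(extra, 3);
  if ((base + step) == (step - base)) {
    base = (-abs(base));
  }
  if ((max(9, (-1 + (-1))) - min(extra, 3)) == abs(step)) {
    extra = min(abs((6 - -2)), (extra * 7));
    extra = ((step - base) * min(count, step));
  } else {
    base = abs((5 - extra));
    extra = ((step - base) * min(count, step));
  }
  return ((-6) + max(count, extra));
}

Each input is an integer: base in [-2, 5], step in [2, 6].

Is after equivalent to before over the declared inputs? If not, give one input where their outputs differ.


This is a faithful refactor — arithmetic usage differs; and constant usage differs; and min/max/abs usage differs; and statement counts differ; and local variable names differ, but the computed results match everywhere.
Spot check at base=1, step=5 — before: total := 6 | count := 3 | ((base + step) == (step - base)): false | ((max(9, -2) - min(total, 3)) == abs(step)): false | base := 1 | total := 12 | result 6. after: extra := 6 | scale := -5 | count := 3 | ((base + step) == (step - base)): false | ((max(9, (-1 + (-1))) - min(extra, 3)) == abs(step)): false | base := 1 | extra := 12 | result 6. Both give 6.
Across all 40 domain points the two functions coincide.
verdict: equivalent


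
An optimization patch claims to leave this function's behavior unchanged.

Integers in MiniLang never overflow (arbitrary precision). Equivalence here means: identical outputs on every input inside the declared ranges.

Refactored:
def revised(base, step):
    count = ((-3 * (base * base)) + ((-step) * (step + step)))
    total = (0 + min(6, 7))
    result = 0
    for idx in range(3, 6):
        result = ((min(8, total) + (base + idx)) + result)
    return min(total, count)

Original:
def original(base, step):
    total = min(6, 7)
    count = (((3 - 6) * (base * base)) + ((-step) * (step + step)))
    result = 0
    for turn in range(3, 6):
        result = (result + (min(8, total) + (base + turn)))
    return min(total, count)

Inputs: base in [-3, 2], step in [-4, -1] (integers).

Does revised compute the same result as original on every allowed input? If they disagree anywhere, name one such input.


Behavior is preserved: although arithmetic usage differs, plus local variable names differ, plus constant usage differs, the outputs never diverge.
As a probe, take base=-3, step=-2: original runs total := 6 | count := -35 | result := 0 | iter turn=3: | result := 6 | iter turn=4: | result := 13 | iter turn=5: | result := 21 | result -35; revised runs count := -35 | total := 6 | result := 0 | iter idx=3: | result := 6 | iter idx=4: | result := 13 | iter idx=5: | result := 21 | result -35; both end at -35.
An exhaustive pass over the 24 declared inputs shows identical outputs.
verdict: equivalent


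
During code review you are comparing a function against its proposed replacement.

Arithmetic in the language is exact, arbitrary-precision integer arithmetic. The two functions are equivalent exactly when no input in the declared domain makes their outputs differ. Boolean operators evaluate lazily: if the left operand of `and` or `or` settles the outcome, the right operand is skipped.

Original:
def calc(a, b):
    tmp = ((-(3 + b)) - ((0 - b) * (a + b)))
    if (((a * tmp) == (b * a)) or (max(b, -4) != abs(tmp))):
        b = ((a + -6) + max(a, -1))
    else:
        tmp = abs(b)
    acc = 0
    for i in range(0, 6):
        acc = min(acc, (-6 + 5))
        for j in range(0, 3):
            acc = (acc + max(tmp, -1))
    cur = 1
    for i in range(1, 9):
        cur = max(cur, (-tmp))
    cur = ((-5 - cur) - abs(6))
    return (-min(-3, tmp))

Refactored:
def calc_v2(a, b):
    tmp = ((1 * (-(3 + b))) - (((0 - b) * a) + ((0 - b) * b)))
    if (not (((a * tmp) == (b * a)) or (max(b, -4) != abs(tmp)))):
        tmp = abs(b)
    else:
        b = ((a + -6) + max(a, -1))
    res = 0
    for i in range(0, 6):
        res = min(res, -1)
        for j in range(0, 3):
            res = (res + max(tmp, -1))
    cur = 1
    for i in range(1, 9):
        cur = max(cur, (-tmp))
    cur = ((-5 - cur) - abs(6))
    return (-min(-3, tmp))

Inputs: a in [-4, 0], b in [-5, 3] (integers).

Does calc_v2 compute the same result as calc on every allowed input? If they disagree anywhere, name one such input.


Differences: local variable names differ, and boolean connective usage differs, and arithmetic usage differs, and constant usage differs — yet all 45 inputs agree.
verdict: equivalent


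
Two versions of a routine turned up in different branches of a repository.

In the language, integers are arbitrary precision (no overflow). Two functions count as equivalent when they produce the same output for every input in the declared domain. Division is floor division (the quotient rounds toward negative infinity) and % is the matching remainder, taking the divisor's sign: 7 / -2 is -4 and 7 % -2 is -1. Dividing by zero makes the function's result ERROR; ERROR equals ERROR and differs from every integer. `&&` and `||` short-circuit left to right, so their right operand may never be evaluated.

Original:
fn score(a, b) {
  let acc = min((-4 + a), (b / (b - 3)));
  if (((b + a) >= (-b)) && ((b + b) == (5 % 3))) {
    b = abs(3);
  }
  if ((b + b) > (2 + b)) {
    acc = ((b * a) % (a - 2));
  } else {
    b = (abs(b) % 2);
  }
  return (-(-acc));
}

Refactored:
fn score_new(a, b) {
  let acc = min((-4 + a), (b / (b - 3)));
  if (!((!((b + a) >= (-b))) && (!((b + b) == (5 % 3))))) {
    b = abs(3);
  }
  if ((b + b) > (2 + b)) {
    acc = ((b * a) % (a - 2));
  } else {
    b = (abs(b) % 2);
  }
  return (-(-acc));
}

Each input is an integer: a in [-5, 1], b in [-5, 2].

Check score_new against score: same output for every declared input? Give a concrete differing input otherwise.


There is a counterexample at a=-5, b=1: -9 on one side, -1 on the other.
score: acc = -9; (((b + a) >= (-b)) && ((b + b) == (5 % 3))) -> false; ((b + b) > (2 + b)) -> false; b = 1; return -9
score_new: acc = -9; (!((!((b + a) >= (-b))) && (!((b + b) == (5 % 3))))) -> true; b = 3; ((b + b) > (2 + b)) -> true; acc = -1; return -1
verdict: not equivalent; witness: a=-5, b=1


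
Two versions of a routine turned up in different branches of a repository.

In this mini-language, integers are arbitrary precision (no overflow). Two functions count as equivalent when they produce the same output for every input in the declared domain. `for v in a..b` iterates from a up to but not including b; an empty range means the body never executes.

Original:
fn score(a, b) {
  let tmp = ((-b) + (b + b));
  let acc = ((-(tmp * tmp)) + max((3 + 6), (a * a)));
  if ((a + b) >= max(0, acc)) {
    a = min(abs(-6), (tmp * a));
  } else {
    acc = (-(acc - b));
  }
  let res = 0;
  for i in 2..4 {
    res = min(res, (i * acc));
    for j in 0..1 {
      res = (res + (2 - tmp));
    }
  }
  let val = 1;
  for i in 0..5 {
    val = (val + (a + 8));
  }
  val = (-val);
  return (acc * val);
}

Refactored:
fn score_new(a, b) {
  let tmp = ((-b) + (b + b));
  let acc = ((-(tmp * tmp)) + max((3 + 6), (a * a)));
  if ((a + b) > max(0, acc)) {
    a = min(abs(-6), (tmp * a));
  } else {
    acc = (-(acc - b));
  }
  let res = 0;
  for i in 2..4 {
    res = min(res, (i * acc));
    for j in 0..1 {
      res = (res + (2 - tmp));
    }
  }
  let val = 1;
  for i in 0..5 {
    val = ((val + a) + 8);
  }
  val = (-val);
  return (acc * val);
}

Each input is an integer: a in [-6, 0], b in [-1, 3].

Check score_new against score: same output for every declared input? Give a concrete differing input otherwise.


There is a counterexample at a=-3, b=3: 0 on one side, -78 on the other.
score: tmp = 3; acc = 0; ((a + b) >= max(0, acc)) -> true; a = -9; res = 0; [i=2]; res = 0; [j=0]; res = -1; [i=3]; res = -1; [j=0]; res = -2; val = 1; [i=0]; val = 0; [i=1]; val = -1; [i=2]; val = -2; [i=3]; val = -3; [i=4]; val = -4; val = 4; return 0
score_new: tmp = 3; acc = 0; ((a + b) > max(0, acc)) -> false; acc = 3; res = 0; [i=2]; res = 0; [j=0]; res = -1; [i=3]; res = -1; [j=0]; res = -2; val = 1; [i=0]; val = 6; [i=1]; val = 11; [i=2]; val = 16; [i=3]; val = 21; [i=4]; val = 26; val = -26; return -78
verdict: not equivalent; witness: a=-3, b=3


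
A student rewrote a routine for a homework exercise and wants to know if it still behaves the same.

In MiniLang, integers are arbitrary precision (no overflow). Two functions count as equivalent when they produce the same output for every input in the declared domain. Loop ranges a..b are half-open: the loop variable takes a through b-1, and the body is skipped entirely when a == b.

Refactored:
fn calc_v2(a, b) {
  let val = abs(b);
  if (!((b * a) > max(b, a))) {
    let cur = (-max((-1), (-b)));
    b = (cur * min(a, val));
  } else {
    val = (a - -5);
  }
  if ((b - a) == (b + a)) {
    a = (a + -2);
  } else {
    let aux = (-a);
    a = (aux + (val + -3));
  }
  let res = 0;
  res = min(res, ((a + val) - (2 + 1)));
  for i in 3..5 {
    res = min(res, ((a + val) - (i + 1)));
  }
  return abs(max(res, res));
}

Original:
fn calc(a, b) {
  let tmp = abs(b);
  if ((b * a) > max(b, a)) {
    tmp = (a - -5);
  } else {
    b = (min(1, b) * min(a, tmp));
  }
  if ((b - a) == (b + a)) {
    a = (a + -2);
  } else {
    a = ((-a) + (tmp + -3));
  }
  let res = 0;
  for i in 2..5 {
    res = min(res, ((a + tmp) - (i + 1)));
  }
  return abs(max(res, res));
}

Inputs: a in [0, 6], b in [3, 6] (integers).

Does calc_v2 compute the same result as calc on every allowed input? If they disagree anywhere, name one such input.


Side by side, the visible changes include: constant usage differs, min/max/abs usage differs, arithmetic usage differs, loop structure differs, boolean connective usage differs, statement counts differ, local variable names differ.
Tracing a=3, b=5: calc: tmp = 5; ((b * a) > max(b, a)) -> true; tmp = 8; ((b - a) == (b + a)) -> false; a = 2; res = 0; [i=2]; res = 0; [i=3]; res = 0; [i=4]; res = 0; return 0 | calc_v2: val = 5; (!((b * a) > max(b, a))) -> false; val = 8; ((b - a) == (b + a)) -> false; aux = -3; a = 2; res = 0; res = 0; [i=3]; res = 0; [i=4]; res = 0; return 0 — matching result 0.
An exhaustive pass over the 28 declared inputs shows identical outputs.
verdict: equivalent


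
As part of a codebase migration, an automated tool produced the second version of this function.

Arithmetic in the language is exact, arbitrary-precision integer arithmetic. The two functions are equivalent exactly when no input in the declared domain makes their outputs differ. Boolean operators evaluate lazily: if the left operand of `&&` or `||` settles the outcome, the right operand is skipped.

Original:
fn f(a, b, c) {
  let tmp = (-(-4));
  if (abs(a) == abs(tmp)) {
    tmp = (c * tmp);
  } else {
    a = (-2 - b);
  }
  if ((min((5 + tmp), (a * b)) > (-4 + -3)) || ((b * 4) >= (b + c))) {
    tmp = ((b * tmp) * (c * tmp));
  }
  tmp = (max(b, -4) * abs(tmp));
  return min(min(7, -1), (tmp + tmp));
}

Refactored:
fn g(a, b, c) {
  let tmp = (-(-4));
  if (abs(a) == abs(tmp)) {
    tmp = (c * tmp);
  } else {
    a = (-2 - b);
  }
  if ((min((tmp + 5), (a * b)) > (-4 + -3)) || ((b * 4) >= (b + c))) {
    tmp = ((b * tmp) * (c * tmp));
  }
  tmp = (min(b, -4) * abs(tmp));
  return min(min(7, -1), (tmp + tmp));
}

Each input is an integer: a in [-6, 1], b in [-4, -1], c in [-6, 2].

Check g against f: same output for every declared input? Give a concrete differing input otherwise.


On input a=-6, b=-3, c=-6, f returns -1728 while g returns -2304.
verdict: not equivalent; witness: a=-6, b=-3, c=-6


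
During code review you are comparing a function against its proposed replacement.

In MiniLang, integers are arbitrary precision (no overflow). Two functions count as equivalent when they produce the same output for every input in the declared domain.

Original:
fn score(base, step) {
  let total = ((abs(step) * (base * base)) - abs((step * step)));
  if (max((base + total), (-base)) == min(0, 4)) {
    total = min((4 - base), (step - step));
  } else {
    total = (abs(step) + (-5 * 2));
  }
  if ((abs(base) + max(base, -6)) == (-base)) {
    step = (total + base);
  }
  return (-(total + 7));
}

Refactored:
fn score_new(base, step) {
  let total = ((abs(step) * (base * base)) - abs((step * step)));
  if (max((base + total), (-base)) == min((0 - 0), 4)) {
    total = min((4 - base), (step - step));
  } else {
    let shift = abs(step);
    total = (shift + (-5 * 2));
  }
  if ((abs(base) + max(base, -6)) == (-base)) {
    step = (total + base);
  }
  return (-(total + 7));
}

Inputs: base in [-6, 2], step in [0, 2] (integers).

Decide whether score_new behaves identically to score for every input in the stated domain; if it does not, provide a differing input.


Equivalent — the differences include local variable names differ, and arithmetic usage differs, and constant usage differs, and statement counts differ, yet no declared input distinguishes the two.
Tracing base=-1, step=2: score: total = -2; (max((base + total), (-base)) == min(0, 4)) -> false; total = -8; ((abs(base) + max(base, -6)) == (-base)) -> false; return 1 | score_new: total = -2; (max((base + total), (-base)) == min((0 - 0), 4)) -> false; shift = 2; total = -8; ((abs(base) + max(base, -6)) == (-base)) -> false; return 1 — matching result 1.
Every one of the 27 inputs gives matching results.
verdict: equivalent
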